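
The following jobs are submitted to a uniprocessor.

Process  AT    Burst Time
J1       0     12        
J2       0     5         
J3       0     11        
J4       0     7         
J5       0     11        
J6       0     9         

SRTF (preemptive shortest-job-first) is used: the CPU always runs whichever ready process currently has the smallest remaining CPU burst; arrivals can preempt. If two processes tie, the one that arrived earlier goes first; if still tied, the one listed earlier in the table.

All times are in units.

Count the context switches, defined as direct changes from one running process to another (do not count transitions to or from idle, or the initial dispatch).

Schedule: | J2 0-5 | J4 5-12 | J6 12-21 | J3 21-32 | J5 32-43 | J1 43-55 |
Completion: J1=55  J2=5  J3=32  J4=12  J5=43  J6=21

5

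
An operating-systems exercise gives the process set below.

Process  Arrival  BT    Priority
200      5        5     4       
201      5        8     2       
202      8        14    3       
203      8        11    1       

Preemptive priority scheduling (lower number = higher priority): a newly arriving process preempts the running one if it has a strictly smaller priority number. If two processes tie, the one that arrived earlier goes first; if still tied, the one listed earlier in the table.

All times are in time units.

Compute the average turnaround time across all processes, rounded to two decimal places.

24.50

Gantt: | idle 0-5 | 201 5-8 | 203 8-19 | 201 19-24 | 202 24-38 | 200 38-43 |
Completion: 200=43  201=24  202=38  203=19
Turnaround times: 200=38, 201=19, 202=30, 203=11
Average turnaround = (38+19+30+11) / 4 = 98/4 = 24.50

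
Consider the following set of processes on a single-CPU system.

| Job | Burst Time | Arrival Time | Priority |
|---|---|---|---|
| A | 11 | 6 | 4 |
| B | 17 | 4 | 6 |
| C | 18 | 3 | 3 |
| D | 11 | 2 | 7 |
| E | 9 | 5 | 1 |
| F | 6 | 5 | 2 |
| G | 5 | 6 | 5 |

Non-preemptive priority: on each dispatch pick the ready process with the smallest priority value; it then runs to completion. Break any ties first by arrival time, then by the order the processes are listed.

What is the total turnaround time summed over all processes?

Schedule: | idle 0-2 | D 2-13 | E 13-22 | F 22-28 | C 28-46 | A 46-57 | G 57-62 | B 62-79 |
Completion: A=57  B=79  C=46  D=13  E=22  F=28  G=62
Turnaround (C−A): A=51  B=75  C=43  D=11  E=17  F=23  G=56
Turnaround = completion − arrival: A=51, B=75, C=43, D=11, E=17, F=23, G=56
Total turnaround = 51 + 75 + 43 + 11 + 17 + 23 + 56 = 276

276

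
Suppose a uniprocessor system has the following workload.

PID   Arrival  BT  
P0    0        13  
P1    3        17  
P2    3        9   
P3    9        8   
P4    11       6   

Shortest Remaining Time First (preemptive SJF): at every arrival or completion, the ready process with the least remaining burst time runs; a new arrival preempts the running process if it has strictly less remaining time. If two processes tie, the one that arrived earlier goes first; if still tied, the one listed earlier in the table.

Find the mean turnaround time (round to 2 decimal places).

Gantt: | P0 0-3 | P2 3-12 | P4 12-18 | P3 18-26 | P0 26-36 | P1 36-53 |
Completion: P0=36  P1=53  P2=12  P3=26  P4=18
Turnaround times: P0=36, P1=50, P2=9, P3=17, P4=7
Average turnaround = (36+50+9+17+7) / 5 = 119/5 = 23.80

23.80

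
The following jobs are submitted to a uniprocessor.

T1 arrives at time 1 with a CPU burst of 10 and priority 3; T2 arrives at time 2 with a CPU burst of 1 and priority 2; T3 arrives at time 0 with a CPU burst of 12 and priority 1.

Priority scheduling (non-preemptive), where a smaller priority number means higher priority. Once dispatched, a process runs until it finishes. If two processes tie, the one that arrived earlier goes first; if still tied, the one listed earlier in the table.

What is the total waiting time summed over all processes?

Gantt: | T3 0-12 | T2 12-13 | T1 13-23 |
Completion: T1=23  T2=13  T3=12
Turnaround (C−A): T1=22  T2=11  T3=12
Waiting = turnaround − burst: T1=12, T2=10, T3=0
Total waiting = 12 + 10 + 0 = 22

22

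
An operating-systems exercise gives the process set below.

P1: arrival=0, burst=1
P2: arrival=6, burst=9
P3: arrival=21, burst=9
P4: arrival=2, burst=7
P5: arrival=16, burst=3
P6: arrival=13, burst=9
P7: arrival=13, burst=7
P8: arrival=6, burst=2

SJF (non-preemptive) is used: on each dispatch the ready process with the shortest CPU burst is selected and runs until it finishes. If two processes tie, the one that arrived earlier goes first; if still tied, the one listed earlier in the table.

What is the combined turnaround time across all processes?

104

Timeline: | P1 0-1 | idle 1-2 | P4 2-9 | P8 9-11 | P2 11-20 | P5 20-23 | P7 23-30 | P6 30-39 | P3 39-48 |
Completion: P1=1  P2=20  P3=48  P4=9  P5=23  P6=39  P7=30  P8=11
Turnaround (C−A): P1=1  P2=14  P3=27  P4=7  P5=7  P6=26  P7=17  P8=5
Turnaround = completion − arrival: P1=1, P2=14, P3=27, P4=7, P5=7, P6=26, P7=17, P8=5
Total turnaround = 1 + 14 + 27 + 7 + 7 + 26 + 17 + 5 = 104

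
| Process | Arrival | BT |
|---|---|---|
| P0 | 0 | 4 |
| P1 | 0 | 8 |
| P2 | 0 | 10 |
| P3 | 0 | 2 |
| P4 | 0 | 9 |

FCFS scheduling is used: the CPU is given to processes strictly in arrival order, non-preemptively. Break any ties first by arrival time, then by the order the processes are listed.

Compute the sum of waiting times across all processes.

62

Schedule: | P0 0-4 | P1 4-12 | P2 12-22 | P3 22-24 | P4 24-33 |
Completion: P0=4  P1=12  P2=22  P3=24  P4=33
Turnaround (C−A): P0=4  P1=12  P2=22  P3=24  P4=33
Waiting = turnaround − burst: P0=0, P1=4, P2=12, P3=22, P4=24
Total waiting = 0 + 4 + 12 + 22 + 24 = 62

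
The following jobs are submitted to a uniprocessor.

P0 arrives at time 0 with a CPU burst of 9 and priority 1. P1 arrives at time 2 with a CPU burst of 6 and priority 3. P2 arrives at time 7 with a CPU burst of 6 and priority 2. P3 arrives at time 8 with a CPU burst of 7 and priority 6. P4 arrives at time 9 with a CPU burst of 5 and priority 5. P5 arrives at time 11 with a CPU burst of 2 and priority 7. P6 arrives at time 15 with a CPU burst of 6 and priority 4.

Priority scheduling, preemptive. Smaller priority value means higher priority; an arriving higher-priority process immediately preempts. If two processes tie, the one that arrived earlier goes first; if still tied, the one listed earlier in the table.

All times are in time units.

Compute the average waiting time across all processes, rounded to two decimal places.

Schedule: | P0 0-9 | P2 9-15 | P1 15-21 | P6 21-27 | P4 27-32 | P3 32-39 | P5 39-41 |
Completion: P0=9  P1=21  P2=15  P3=39  P4=32  P5=41  P6=27
Turnaround (C−A): P0=9  P1=19  P2=8  P3=31  P4=23  P5=30  P6=12
Waiting times: P0=0, P1=13, P2=2, P3=24, P4=18, P5=28, P6=6
Average waiting = (0+13+2+24+18+28+6) / 7 = 91/7 = 13.00

13.00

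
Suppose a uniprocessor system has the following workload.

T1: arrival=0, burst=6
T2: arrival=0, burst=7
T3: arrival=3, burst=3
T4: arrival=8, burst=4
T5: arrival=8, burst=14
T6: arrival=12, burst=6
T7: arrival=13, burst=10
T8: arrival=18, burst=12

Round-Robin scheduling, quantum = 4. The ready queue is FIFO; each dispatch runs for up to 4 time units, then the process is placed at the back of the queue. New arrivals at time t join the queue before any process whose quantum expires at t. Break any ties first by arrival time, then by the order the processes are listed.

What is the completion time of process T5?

Schedule: | T1 0-4 | T2 4-8 | T3 8-11 | T1 11-13 | T4 13-17 | T5 17-21 | T2 21-24 | T6 24-28 | T7 28-32 | T8 32-36 | T5 36-40 | T6 40-42 | T7 42-46 | T8 46-50 | T5 50-54 | T7 54-56 | T8 56-60 | T5 60-62 |
Completion: T1=13  T2=24  T3=11  T4=17  T5=62  T6=42  T7=56  T8=60

62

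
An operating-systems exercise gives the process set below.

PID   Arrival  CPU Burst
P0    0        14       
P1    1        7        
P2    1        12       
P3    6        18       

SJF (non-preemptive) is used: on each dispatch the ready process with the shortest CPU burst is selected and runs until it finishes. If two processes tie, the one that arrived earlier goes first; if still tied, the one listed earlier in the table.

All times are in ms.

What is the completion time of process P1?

Schedule: | P0 0-14 | P1 14-21 | P2 21-33 | P3 33-51 |
Completion: P0=14  P1=21  P2=33  P3=51

21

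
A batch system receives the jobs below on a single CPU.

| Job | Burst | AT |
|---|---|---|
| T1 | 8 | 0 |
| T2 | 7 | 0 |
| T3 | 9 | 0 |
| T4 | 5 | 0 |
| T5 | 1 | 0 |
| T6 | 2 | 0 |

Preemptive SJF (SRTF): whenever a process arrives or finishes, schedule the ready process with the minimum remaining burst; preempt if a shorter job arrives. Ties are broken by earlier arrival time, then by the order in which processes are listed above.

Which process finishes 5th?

T1

Timeline: | T5 0-1 | T6 1-3 | T4 3-8 | T2 8-15 | T1 15-23 | T3 23-32 |
Completion: T1=23  T2=15  T3=32  T4=8  T5=1  T6=3
Turnaround (C−A): T1=23  T2=15  T3=32  T4=8  T5=1  T6=3
Finish order: T5 → T6 → T4 → T2 → T1 → T3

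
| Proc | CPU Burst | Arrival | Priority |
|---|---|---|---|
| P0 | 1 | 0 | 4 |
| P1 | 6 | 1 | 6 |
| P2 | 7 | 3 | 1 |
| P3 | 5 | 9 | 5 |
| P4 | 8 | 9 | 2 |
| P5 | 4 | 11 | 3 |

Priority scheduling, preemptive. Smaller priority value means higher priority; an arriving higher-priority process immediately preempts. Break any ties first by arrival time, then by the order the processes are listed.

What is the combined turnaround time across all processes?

Gantt: | P0 0-1 | P1 1-3 | P2 3-10 | P4 10-18 | P5 18-22 | P3 22-27 | P1 27-31 |
Completion: P0=1  P1=31  P2=10  P3=27  P4=18  P5=22
Turnaround (C−A): P0=1  P1=30  P2=7  P3=18  P4=9  P5=11
Turnaround = completion − arrival: P0=1, P1=30, P2=7, P3=18, P4=9, P5=11
Total turnaround = 1 + 30 + 7 + 18 + 9 + 11 = 76

76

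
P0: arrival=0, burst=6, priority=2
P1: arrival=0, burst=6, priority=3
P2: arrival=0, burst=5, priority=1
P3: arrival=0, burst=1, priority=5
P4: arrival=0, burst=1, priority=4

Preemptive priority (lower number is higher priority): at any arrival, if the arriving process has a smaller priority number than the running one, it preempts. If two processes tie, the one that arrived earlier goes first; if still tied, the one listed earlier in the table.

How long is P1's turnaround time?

17

Gantt: | P2 0-5 | P0 5-11 | P1 11-17 | P4 17-18 | P3 18-19 |
Completion: P0=11  P1=17  P2=5  P3=19  P4=18
Turnaround (C−A): P0=11  P1=17  P2=5  P3=19  P4=18
Turnaround(P1) = completion − arrival = 17 − 0 = 17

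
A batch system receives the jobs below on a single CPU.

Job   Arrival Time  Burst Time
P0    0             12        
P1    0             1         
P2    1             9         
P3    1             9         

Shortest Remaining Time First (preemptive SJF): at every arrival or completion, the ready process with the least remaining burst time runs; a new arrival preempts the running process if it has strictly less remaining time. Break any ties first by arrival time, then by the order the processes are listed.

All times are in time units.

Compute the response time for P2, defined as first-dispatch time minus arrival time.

Gantt: | P1 0-1 | P2 1-10 | P3 10-19 | P0 19-31 |
Completion: P0=31  P1=1  P2=10  P3=19
Turnaround (C−A): P0=31  P1=1  P2=9  P3=18
Response(P2) = first start − arrival = 1 − 1 = 0

0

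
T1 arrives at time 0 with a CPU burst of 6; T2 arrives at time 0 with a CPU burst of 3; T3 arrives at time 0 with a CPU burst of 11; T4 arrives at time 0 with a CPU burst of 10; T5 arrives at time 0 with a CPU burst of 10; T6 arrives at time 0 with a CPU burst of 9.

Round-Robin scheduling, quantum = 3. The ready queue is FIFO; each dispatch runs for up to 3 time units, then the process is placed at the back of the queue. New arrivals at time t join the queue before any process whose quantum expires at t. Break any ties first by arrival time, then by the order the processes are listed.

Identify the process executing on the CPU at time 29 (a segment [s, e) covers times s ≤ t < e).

Timeline: | T1 0-3 | T2 3-6 | T3 6-9 | T4 9-12 | T5 12-15 | T6 15-18 | T1 18-21 | T3 21-24 | T4 24-27 | T5 27-30 | T6 30-33 | T3 33-36 | T4 36-39 | T5 39-42 | T6 42-45 | T3 45-47 | T4 47-48 | T5 48-49 |
Completion: T1=21  T2=6  T3=47  T4=48  T5=49  T6=45
Turnaround (C−A): T1=21  T2=6  T3=47  T4=48  T5=49  T6=45

T5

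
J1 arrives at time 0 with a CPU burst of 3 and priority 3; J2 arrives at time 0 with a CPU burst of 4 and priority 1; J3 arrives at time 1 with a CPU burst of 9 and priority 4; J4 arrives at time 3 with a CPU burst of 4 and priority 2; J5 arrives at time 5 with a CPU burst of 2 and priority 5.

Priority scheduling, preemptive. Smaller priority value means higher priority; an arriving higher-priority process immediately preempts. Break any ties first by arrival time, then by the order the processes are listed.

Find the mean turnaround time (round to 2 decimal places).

Schedule: | J2 0-4 | J4 4-8 | J1 8-11 | J3 11-20 | J5 20-22 |
Completion: J1=11  J2=4  J3=20  J4=8  J5=22
Turnaround times: J1=11, J2=4, J3=19, J4=5, J5=17
Average turnaround = (11+4+19+5+17) / 5 = 56/5 = 11.20

11.20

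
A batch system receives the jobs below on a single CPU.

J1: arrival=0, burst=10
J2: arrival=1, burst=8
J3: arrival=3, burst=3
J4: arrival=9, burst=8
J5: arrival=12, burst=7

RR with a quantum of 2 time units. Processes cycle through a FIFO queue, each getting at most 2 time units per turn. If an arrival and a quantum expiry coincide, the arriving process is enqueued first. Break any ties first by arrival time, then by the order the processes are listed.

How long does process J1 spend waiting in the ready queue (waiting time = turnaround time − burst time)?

Gantt: | J1 0-2 | J2 2-4 | J1 4-6 | J3 6-8 | J2 8-10 | J1 10-12 | J3 12-13 | J4 13-15 | J2 15-17 | J5 17-19 | J1 19-21 | J4 21-23 | J2 23-25 | J5 25-27 | J1 27-29 | J4 29-31 | J5 31-33 | J4 33-35 | J5 35-36 |
Completion: J1=29  J2=25  J3=13  J4=35  J5=36
Waiting(J1) = turnaround − burst = 29 − 10 = 19

19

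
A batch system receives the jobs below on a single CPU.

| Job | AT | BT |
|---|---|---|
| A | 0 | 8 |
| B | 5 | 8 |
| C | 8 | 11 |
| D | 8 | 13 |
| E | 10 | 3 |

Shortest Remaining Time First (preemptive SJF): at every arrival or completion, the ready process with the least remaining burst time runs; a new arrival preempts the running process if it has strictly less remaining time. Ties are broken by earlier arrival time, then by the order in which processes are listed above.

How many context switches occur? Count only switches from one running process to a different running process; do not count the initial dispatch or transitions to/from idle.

Gantt: | A 0-8 | B 8-10 | E 10-13 | B 13-19 | C 19-30 | D 30-43 |
Completion: A=8  B=19  C=30  D=43  E=13

5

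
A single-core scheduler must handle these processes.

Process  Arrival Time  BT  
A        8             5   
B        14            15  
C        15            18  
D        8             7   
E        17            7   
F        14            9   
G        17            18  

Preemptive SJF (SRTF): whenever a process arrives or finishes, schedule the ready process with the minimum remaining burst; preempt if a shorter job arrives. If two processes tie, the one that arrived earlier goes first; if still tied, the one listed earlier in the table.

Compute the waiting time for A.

0

Timeline: | idle 0-8 | A 8-13 | D 13-20 | E 20-27 | F 27-36 | B 36-51 | C 51-69 | G 69-87 |
Completion: A=13  B=51  C=69  D=20  E=27  F=36  G=87
Turnaround (C−A): A=5  B=37  C=54  D=12  E=10  F=22  G=70
Waiting(A) = turnaround − burst = 5 − 5 = 0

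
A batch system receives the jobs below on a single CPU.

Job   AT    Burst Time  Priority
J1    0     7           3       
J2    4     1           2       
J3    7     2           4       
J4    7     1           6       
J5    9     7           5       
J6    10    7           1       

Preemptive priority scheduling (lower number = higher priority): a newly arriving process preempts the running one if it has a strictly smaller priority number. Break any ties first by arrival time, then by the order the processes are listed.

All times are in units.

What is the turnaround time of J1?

Schedule: | J1 0-4 | J2 4-5 | J1 5-8 | J3 8-10 | J6 10-17 | J5 17-24 | J4 24-25 |
Completion: J1=8  J2=5  J3=10  J4=25  J5=24  J6=17
Turnaround(J1) = completion − arrival = 8 − 0 = 8

8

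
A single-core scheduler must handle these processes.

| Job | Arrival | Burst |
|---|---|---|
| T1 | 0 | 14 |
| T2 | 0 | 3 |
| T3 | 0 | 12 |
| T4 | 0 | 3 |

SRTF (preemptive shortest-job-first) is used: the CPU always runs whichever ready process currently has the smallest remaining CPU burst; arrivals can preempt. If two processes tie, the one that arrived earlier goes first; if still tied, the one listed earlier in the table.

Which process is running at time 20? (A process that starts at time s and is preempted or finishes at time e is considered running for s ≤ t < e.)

Gantt: | T2 0-3 | T4 3-6 | T3 6-18 | T1 18-32 |
Completion: T1=32  T2=3  T3=18  T4=6
Turnaround (C−A): T1=32  T2=3  T3=18  T4=6

T1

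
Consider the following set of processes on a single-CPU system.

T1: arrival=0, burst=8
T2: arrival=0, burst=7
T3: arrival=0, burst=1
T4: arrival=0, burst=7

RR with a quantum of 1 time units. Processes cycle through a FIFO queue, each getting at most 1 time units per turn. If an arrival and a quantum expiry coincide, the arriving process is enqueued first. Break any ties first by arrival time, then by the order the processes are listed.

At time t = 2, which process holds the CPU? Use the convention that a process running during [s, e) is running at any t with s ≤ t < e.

T3

Gantt: | T1 0-1 | T2 1-2 | T3 2-3 | T4 3-4 | T1 4-5 | T2 5-6 | T4 6-7 | T1 7-8 | T2 8-9 | T4 9-10 | T1 10-11 | T2 11-12 | T4 12-13 | T1 13-14 | T2 14-15 | T4 15-16 | T1 16-17 | T2 17-18 | T4 18-19 | T1 19-20 | T2 20-21 | T4 21-22 | T1 22-23 |
Completion: T1=23  T2=21  T3=3  T4=22
Turnaround (C−A): T1=23  T2=21  T3=3  T4=22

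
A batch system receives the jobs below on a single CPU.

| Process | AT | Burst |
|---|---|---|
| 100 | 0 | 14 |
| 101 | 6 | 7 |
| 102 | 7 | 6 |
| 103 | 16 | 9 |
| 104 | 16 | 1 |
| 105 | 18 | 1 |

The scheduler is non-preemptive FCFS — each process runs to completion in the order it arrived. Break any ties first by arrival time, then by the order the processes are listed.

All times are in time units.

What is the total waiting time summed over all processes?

Schedule: | 100 0-14 | 101 14-21 | 102 21-27 | 103 27-36 | 104 36-37 | 105 37-38 |
Completion: 100=14  101=21  102=27  103=36  104=37  105=38
Turnaround (C−A): 100=14  101=15  102=20  103=20  104=21  105=20
Waiting = turnaround − burst: 100=0, 101=8, 102=14, 103=11, 104=20, 105=19
Total waiting = 0 + 8 + 14 + 11 + 20 + 19 = 72

72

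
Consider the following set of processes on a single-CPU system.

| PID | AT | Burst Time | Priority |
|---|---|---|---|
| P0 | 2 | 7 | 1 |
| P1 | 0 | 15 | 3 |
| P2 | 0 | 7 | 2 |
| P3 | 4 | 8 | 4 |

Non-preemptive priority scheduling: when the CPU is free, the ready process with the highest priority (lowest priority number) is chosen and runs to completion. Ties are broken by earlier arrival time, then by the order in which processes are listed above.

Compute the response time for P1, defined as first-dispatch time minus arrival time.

14

Gantt: | P2 0-7 | P0 7-14 | P1 14-29 | P3 29-37 |
Completion: P0=14  P1=29  P2=7  P3=37
Turnaround (C−A): P0=12  P1=29  P2=7  P3=33
Response(P1) = first start − arrival = 14 − 0 = 14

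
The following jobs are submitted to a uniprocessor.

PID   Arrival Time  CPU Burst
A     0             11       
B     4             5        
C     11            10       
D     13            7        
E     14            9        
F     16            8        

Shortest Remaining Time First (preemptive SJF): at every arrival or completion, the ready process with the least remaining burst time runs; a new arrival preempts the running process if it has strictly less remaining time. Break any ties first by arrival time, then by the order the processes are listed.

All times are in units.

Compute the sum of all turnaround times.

111

Schedule: | A 0-4 | B 4-9 | A 9-16 | D 16-23 | F 23-31 | E 31-40 | C 40-50 |
Completion: A=16  B=9  C=50  D=23  E=40  F=31
Turnaround (C−A): A=16  B=5  C=39  D=10  E=26  F=15
Turnaround = completion − arrival: A=16, B=5, C=39, D=10, E=26, F=15
Total turnaround = 16 + 5 + 39 + 10 + 26 + 15 = 111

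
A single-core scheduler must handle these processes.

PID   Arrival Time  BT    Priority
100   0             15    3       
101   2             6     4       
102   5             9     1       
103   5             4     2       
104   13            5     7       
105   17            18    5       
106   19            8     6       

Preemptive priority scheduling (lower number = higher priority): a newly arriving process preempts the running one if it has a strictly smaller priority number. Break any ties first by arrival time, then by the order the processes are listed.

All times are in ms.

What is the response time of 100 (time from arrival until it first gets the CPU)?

Schedule: | 100 0-5 | 102 5-14 | 103 14-18 | 100 18-28 | 101 28-34 | 105 34-52 | 106 52-60 | 104 60-65 |
Completion: 100=28  101=34  102=14  103=18  104=65  105=52  106=60
Turnaround (C−A): 100=28  101=32  102=9  103=13  104=52  105=35  106=41
Response(100) = first start − arrival = 0 − 0 = 0

0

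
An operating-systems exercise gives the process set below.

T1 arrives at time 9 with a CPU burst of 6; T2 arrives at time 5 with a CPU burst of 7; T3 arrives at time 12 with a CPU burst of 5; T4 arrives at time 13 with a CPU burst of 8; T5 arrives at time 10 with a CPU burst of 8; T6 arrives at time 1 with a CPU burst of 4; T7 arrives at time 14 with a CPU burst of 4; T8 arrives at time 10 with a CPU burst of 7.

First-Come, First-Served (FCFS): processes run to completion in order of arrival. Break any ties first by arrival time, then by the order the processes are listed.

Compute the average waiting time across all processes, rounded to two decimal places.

13.13

Timeline: | idle 0-1 | T6 1-5 | T2 5-12 | T1 12-18 | T5 18-26 | T8 26-33 | T3 33-38 | T4 38-46 | T7 46-50 |
Completion: T1=18  T2=12  T3=38  T4=46  T5=26  T6=5  T7=50  T8=33
Waiting times: T1=3, T2=0, T3=21, T4=25, T5=8, T6=0, T7=32, T8=16
Average waiting = (3+0+21+25+8+0+32+16) / 8 = 105/8 = 13.13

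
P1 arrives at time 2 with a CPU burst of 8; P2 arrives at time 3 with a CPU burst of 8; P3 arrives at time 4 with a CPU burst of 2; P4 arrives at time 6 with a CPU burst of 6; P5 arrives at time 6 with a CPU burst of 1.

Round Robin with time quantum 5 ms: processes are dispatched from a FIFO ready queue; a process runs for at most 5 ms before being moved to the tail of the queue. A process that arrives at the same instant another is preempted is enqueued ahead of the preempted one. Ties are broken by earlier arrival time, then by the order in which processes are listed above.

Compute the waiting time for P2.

15

Schedule: | idle 0-2 | P1 2-7 | P2 7-12 | P3 12-14 | P4 14-19 | P5 19-20 | P1 20-23 | P2 23-26 | P4 26-27 |
Completion: P1=23  P2=26  P3=14  P4=27  P5=20
Turnaround (C−A): P1=21  P2=23  P3=10  P4=21  P5=14
Waiting(P2) = turnaround − burst = 23 − 8 = 15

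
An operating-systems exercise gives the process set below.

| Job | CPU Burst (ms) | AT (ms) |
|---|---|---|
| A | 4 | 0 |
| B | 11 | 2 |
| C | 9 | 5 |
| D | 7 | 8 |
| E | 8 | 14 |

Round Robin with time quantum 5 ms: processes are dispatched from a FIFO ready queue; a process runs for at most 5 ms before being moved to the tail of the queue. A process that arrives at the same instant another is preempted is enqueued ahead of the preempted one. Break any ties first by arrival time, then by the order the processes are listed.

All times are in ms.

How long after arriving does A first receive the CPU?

Timeline: | A 0-4 | B 4-9 | C 9-14 | D 14-19 | B 19-24 | E 24-29 | C 29-33 | D 33-35 | B 35-36 | E 36-39 |
Completion: A=4  B=36  C=33  D=35  E=39
Turnaround (C−A): A=4  B=34  C=28  D=27  E=25
Response(A) = first start − arrival = 0 − 0 = 0

0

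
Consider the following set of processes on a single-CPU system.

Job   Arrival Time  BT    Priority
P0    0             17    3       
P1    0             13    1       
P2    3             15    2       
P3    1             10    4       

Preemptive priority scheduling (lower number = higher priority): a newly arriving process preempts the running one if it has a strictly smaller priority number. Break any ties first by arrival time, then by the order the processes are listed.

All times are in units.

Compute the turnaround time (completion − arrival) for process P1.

13

Timeline: | P1 0-13 | P2 13-28 | P0 28-45 | P3 45-55 |
Completion: P0=45  P1=13  P2=28  P3=55
Turnaround(P1) = completion − arrival = 13 − 0 = 13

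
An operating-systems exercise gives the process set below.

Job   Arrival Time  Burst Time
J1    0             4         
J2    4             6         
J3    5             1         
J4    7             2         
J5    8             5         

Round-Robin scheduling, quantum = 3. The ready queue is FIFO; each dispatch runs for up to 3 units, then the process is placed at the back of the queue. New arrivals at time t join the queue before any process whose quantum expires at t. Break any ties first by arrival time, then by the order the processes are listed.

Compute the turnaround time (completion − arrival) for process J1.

4

Gantt: | J1 0-4 | J2 4-7 | J3 7-8 | J4 8-10 | J2 10-13 | J5 13-18 |
Completion: J1=4  J2=13  J3=8  J4=10  J5=18
Turnaround(J1) = completion − arrival = 4 − 0 = 4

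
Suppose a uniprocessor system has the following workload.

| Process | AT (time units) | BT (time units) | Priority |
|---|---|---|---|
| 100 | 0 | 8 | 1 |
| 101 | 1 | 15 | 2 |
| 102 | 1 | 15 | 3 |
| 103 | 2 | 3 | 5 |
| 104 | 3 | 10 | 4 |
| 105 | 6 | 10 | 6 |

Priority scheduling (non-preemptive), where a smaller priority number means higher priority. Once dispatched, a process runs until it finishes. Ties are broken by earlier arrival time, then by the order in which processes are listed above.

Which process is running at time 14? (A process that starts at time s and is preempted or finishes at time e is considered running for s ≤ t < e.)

Gantt: | 100 0-8 | 101 8-23 | 102 23-38 | 104 38-48 | 103 48-51 | 105 51-61 |
Completion: 100=8  101=23  102=38  103=51  104=48  105=61
Turnaround (C−A): 100=8  101=22  102=37  103=49  104=45  105=55

101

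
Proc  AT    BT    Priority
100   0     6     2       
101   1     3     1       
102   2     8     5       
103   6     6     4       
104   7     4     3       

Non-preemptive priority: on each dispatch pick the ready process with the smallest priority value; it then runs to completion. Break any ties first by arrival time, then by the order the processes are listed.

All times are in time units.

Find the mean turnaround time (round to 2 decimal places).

11.60

Timeline: | 100 0-6 | 101 6-9 | 104 9-13 | 103 13-19 | 102 19-27 |
Completion: 100=6  101=9  102=27  103=19  104=13
Turnaround (C−A): 100=6  101=8  102=25  103=13  104=6
Turnaround times: 100=6, 101=8, 102=25, 103=13, 104=6
Average turnaround = (6+8+25+13+6) / 5 = 58/5 = 11.60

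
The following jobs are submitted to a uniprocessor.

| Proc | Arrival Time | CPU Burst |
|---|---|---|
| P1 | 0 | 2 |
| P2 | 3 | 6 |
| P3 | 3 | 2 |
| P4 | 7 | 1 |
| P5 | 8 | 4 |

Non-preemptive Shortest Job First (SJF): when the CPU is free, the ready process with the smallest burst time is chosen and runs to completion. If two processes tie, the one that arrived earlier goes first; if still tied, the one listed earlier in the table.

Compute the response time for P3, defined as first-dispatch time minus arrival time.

Schedule: | P1 0-2 | idle 2-3 | P3 3-5 | P2 5-11 | P4 11-12 | P5 12-16 |
Completion: P1=2  P2=11  P3=5  P4=12  P5=16
Turnaround (C−A): P1=2  P2=8  P3=2  P4=5  P5=8
Response(P3) = first start − arrival = 3 − 3 = 0

0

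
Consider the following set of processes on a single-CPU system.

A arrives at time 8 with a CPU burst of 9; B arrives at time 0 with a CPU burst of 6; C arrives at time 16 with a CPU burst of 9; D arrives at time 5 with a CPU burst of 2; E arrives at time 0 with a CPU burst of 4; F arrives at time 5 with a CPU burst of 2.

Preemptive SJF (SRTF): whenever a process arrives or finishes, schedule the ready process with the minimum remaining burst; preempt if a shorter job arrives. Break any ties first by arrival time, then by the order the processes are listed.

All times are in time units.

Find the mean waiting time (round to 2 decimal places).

Timeline: | E 0-4 | B 4-5 | D 5-7 | F 7-9 | B 9-14 | A 14-23 | C 23-32 |
Completion: A=23  B=14  C=32  D=7  E=4  F=9
Waiting times: A=6, B=8, C=7, D=0, E=0, F=2
Average waiting = (6+8+7+0+0+2) / 6 = 23/6 = 3.83

3.83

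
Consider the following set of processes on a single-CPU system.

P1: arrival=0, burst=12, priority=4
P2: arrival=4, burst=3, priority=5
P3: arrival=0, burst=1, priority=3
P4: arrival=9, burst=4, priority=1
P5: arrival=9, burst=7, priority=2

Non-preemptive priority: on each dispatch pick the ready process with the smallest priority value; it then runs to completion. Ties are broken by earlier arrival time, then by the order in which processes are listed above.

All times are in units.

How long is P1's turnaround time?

13

Timeline: | P3 0-1 | P1 1-13 | P4 13-17 | P5 17-24 | P2 24-27 |
Completion: P1=13  P2=27  P3=1  P4=17  P5=24
Turnaround (C−A): P1=13  P2=23  P3=1  P4=8  P5=15
Turnaround(P1) = completion − arrival = 13 − 0 = 13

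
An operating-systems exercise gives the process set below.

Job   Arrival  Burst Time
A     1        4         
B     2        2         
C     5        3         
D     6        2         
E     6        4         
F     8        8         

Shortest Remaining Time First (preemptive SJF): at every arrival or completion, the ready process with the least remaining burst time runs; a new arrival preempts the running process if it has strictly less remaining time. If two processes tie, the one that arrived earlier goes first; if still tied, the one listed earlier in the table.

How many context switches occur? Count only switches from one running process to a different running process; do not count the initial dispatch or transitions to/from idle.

Gantt: | idle 0-1 | A 1-2 | B 2-4 | A 4-7 | D 7-9 | C 9-12 | E 12-16 | F 16-24 |
Completion: A=7  B=4  C=12  D=9  E=16  F=24

6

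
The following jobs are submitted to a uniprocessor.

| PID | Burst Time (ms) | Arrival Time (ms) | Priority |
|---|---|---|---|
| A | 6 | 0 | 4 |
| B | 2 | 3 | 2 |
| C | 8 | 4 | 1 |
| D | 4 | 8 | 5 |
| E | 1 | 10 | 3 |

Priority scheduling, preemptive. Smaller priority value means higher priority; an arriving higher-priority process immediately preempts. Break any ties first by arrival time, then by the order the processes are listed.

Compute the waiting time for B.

8

Schedule: | A 0-3 | B 3-4 | C 4-12 | B 12-13 | E 13-14 | A 14-17 | D 17-21 |
Completion: A=17  B=13  C=12  D=21  E=14
Turnaround (C−A): A=17  B=10  C=8  D=13  E=4
Waiting(B) = turnaround − burst = 10 − 2 = 8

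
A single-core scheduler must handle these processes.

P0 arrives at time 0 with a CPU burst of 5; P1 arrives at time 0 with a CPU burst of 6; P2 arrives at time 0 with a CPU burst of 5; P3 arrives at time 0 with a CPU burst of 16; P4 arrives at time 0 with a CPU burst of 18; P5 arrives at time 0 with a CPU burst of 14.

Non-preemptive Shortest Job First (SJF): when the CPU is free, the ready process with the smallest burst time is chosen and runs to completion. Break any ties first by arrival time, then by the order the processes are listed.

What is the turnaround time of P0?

Schedule: | P0 0-5 | P2 5-10 | P1 10-16 | P5 16-30 | P3 30-46 | P4 46-64 |
Completion: P0=5  P1=16  P2=10  P3=46  P4=64  P5=30
Turnaround (C−A): P0=5  P1=16  P2=10  P3=46  P4=64  P5=30
Turnaround(P0) = completion − arrival = 5 − 0 = 5

5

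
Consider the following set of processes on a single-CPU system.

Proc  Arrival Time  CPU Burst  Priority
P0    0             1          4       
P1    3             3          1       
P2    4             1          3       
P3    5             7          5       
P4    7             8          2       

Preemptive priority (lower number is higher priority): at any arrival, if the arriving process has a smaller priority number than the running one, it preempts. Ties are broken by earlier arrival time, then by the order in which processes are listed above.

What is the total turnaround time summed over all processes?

32

Gantt: | P0 0-1 | idle 1-3 | P1 3-6 | P2 6-7 | P4 7-15 | P3 15-22 |
Completion: P0=1  P1=6  P2=7  P3=22  P4=15
Turnaround = completion − arrival: P0=1, P1=3, P2=3, P3=17, P4=8
Total turnaround = 1 + 3 + 3 + 17 + 8 = 32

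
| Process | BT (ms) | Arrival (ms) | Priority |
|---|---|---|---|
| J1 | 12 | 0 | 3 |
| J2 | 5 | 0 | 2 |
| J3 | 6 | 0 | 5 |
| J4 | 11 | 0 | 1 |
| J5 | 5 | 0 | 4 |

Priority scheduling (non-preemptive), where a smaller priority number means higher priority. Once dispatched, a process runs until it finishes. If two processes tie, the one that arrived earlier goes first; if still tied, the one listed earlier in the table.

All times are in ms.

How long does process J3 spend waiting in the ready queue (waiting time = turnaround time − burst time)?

33

Gantt: | J4 0-11 | J2 11-16 | J1 16-28 | J5 28-33 | J3 33-39 |
Completion: J1=28  J2=16  J3=39  J4=11  J5=33
Waiting(J3) = turnaround − burst = 39 − 6 = 33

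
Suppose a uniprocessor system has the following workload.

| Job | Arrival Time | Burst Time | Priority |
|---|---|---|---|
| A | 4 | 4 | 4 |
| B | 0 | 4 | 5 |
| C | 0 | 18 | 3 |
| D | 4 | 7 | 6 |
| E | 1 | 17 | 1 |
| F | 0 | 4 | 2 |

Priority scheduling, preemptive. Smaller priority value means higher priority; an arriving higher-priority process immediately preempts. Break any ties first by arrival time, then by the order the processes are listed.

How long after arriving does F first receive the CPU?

Gantt: | F 0-1 | E 1-18 | F 18-21 | C 21-39 | A 39-43 | B 43-47 | D 47-54 |
Completion: A=43  B=47  C=39  D=54  E=18  F=21
Turnaround (C−A): A=39  B=47  C=39  D=50  E=17  F=21
Response(F) = first start − arrival = 0 − 0 = 0

0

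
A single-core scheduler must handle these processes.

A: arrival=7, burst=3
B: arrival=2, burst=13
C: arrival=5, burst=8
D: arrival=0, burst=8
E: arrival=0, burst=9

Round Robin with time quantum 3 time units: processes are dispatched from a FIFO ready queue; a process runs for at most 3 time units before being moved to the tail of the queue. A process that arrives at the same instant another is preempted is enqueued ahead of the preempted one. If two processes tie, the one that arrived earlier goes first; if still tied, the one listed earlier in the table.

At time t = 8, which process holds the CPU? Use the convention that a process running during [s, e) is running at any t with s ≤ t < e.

B

Timeline: | D 0-3 | E 3-6 | B 6-9 | D 9-12 | C 12-15 | E 15-18 | A 18-21 | B 21-24 | D 24-26 | C 26-29 | E 29-32 | B 32-35 | C 35-37 | B 37-41 |
Completion: A=21  B=41  C=37  D=26  E=32
Turnaround (C−A): A=14  B=39  C=32  D=26  E=32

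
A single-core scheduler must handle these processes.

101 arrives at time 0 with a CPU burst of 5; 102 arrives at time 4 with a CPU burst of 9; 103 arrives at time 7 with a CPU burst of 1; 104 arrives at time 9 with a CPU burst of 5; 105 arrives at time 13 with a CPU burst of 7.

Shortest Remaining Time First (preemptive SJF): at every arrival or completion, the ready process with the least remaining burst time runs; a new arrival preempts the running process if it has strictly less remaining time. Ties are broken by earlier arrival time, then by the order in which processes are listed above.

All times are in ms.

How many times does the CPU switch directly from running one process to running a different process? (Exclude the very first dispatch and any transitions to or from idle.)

Gantt: | 101 0-5 | 102 5-7 | 103 7-8 | 102 8-9 | 104 9-14 | 102 14-20 | 105 20-27 |
Completion: 101=5  102=20  103=8  104=14  105=27
Turnaround (C−A): 101=5  102=16  103=1  104=5  105=14

6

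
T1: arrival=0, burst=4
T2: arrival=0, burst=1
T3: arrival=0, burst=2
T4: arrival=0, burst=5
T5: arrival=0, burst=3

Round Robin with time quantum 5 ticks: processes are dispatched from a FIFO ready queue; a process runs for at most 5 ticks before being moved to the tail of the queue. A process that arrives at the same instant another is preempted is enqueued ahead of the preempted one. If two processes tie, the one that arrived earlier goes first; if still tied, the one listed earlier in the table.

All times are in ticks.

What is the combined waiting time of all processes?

Timeline: | T1 0-4 | T2 4-5 | T3 5-7 | T4 7-12 | T5 12-15 |
Completion: T1=4  T2=5  T3=7  T4=12  T5=15
Turnaround (C−A): T1=4  T2=5  T3=7  T4=12  T5=15
Waiting = turnaround − burst: T1=0, T2=4, T3=5, T4=7, T5=12
Total waiting = 0 + 4 + 5 + 7 + 12 = 28

28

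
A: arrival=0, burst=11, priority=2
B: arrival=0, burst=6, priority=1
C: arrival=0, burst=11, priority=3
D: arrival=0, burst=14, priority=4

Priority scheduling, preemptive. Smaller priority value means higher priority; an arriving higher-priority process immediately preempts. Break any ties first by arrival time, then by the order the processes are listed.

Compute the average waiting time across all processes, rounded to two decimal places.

Schedule: | B 0-6 | A 6-17 | C 17-28 | D 28-42 |
Completion: A=17  B=6  C=28  D=42
Waiting times: A=6, B=0, C=17, D=28
Average waiting = (6+0+17+28) / 4 = 51/4 = 12.75

12.75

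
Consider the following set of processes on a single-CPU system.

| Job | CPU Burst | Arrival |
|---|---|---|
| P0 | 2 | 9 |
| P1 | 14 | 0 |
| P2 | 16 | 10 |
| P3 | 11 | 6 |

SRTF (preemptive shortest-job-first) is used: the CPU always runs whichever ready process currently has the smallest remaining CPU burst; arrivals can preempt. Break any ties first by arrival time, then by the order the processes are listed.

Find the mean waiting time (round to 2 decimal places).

7.25

Schedule: | P1 0-9 | P0 9-11 | P1 11-16 | P3 16-27 | P2 27-43 |
Completion: P0=11  P1=16  P2=43  P3=27
Waiting times: P0=0, P1=2, P2=17, P3=10
Average waiting = (0+2+17+10) / 4 = 29/4 = 7.25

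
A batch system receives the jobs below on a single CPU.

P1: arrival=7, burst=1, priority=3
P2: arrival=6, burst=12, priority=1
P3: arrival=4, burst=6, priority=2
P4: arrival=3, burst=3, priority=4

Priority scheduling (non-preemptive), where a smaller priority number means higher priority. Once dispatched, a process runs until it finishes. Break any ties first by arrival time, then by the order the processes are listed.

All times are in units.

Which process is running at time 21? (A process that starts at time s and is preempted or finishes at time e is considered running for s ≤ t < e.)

P3

Gantt: | idle 0-3 | P4 3-6 | P2 6-18 | P3 18-24 | P1 24-25 |
Completion: P1=25  P2=18  P3=24  P4=6
Turnaround (C−A): P1=18  P2=12  P3=20  P4=3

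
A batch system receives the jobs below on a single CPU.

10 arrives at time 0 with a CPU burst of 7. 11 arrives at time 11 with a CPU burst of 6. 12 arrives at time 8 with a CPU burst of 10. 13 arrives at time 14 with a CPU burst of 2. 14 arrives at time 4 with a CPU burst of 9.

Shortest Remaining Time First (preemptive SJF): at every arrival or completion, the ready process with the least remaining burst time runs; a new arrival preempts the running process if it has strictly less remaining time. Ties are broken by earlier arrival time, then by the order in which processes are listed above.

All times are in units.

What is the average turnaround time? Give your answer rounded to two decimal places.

12.40

Timeline: | 10 0-7 | 14 7-16 | 13 16-18 | 11 18-24 | 12 24-34 |
Completion: 10=7  11=24  12=34  13=18  14=16
Turnaround times: 10=7, 11=13, 12=26, 13=4, 14=12
Average turnaround = (7+13+26+4+12) / 5 = 62/5 = 12.40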